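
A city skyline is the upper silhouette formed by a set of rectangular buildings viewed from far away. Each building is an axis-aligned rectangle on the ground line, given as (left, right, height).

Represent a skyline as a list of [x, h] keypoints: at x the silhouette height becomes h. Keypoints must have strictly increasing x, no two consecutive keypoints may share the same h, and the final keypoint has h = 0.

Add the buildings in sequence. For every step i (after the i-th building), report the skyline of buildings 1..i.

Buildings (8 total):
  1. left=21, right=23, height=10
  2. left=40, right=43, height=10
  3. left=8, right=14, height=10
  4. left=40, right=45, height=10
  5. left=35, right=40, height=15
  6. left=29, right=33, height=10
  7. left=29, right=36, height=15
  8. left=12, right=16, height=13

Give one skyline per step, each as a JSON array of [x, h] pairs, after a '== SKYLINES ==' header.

== SKYLINES ==
[[21,10],[23,0]]
[[21,10],[23,0],[40,10],[43,0]]
[[8,10],[14,0],[21,10],[23,0],[40,10],[43,0]]
[[8,10],[14,0],[21,10],[23,0],[40,10],[45,0]]
[[8,10],[14,0],[21,10],[23,0],[35,15],[40,10],[45,0]]
[[8,10],[14,0],[21,10],[23,0],[29,10],[33,0],[35,15],[40,10],[45,0]]
[[8,10],[14,0],[21,10],[23,0],[29,15],[40,10],[45,0]]
[[8,10],[12,13],[16,0],[21,10],[23,0],[29,15],[40,10],[45,0]]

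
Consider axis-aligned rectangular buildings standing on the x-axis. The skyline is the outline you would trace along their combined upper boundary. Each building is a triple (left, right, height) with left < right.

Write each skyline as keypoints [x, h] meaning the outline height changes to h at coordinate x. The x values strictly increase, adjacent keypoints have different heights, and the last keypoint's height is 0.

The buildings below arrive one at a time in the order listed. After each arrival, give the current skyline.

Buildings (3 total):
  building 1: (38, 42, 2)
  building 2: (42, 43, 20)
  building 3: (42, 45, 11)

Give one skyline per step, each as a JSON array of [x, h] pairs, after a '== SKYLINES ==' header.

== SKYLINES ==
[[38,2],[42,0]]
[[38,2],[42,20],[43,0]]
[[38,2],[42,20],[43,11],[45,0]]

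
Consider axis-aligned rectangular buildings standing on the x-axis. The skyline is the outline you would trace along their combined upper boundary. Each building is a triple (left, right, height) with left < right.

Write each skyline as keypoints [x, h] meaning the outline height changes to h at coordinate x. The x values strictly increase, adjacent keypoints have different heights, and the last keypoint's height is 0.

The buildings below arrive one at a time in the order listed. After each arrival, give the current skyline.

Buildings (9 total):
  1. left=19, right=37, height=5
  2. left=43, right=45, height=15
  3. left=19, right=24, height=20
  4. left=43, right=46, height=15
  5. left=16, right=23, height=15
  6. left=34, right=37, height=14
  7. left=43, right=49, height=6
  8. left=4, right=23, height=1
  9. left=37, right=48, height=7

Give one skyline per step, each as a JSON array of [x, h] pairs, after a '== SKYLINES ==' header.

== SKYLINES ==
[[19,5],[37,0]]
[[19,5],[37,0],[43,15],[45,0]]
[[19,20],[24,5],[37,0],[43,15],[45,0]]
[[19,20],[24,5],[37,0],[43,15],[46,0]]
[[16,15],[19,20],[24,5],[37,0],[43,15],[46,0]]
[[16,15],[19,20],[24,5],[34,14],[37,0],[43,15],[46,0]]
[[16,15],[19,20],[24,5],[34,14],[37,0],[43,15],[46,6],[49,0]]
[[4,1],[16,15],[19,20],[24,5],[34,14],[37,0],[43,15],[46,6],[49,0]]
[[4,1],[16,15],[19,20],[24,5],[34,14],[37,7],[43,15],[46,7],[48,6],[49,0]]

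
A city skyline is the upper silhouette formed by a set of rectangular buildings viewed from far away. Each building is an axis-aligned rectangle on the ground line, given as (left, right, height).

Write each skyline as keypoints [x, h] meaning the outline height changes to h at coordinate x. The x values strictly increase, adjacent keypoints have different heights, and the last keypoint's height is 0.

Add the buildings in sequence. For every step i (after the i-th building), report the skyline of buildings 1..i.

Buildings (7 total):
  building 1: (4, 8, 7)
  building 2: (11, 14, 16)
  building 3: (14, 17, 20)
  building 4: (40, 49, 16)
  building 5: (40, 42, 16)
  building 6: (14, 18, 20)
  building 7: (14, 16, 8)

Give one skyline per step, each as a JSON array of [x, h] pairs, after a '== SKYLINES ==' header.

== SKYLINES ==
[[4,7],[8,0]]
[[4,7],[8,0],[11,16],[14,0]]
[[4,7],[8,0],[11,16],[14,20],[17,0]]
[[4,7],[8,0],[11,16],[14,20],[17,0],[40,16],[49,0]]
[[4,7],[8,0],[11,16],[14,20],[17,0],[40,16],[49,0]]
[[4,7],[8,0],[11,16],[14,20],[18,0],[40,16],[49,0]]
[[4,7],[8,0],[11,16],[14,20],[18,0],[40,16],[49,0]]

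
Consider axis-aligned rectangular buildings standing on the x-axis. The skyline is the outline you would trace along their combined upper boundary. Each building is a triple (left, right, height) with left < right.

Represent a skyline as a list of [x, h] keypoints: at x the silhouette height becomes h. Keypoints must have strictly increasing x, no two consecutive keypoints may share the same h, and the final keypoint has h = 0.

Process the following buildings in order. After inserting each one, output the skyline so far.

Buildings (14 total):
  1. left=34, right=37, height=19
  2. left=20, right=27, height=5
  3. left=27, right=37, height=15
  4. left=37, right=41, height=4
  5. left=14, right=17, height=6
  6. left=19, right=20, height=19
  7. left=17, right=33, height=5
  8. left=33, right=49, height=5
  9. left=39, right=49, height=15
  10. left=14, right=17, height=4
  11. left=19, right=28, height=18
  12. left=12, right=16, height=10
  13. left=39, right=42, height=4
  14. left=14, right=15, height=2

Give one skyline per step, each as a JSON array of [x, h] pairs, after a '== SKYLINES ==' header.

== SKYLINES ==
[[34,19],[37,0]]
[[20,5],[27,0],[34,19],[37,0]]
[[20,5],[27,15],[34,19],[37,0]]
[[20,5],[27,15],[34,19],[37,4],[41,0]]
[[14,6],[17,0],[20,5],[27,15],[34,19],[37,4],[41,0]]
[[14,6],[17,0],[19,19],[20,5],[27,15],[34,19],[37,4],[41,0]]
[[14,6],[17,5],[19,19],[20,5],[27,15],[34,19],[37,4],[41,0]]
[[14,6],[17,5],[19,19],[20,5],[27,15],[34,19],[37,5],[49,0]]
[[14,6],[17,5],[19,19],[20,5],[27,15],[34,19],[37,5],[39,15],[49,0]]
[[14,6],[17,5],[19,19],[20,5],[27,15],[34,19],[37,5],[39,15],[49,0]]
[[14,6],[17,5],[19,19],[20,18],[28,15],[34,19],[37,5],[39,15],[49,0]]
[[12,10],[16,6],[17,5],[19,19],[20,18],[28,15],[34,19],[37,5],[39,15],[49,0]]
[[12,10],[16,6],[17,5],[19,19],[20,18],[28,15],[34,19],[37,5],[39,15],[49,0]]
[[12,10],[16,6],[17,5],[19,19],[20,18],[28,15],[34,19],[37,5],[39,15],[49,0]]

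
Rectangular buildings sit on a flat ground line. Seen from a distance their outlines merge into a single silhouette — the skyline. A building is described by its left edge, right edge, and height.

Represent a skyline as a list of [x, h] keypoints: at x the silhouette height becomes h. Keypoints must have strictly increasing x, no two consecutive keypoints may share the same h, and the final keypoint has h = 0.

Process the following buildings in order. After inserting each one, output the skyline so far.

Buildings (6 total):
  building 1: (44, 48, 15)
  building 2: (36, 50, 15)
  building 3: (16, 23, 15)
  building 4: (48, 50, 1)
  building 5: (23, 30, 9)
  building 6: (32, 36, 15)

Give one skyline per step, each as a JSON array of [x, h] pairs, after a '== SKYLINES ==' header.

== SKYLINES ==
[[44,15],[48,0]]
[[36,15],[50,0]]
[[16,15],[23,0],[36,15],[50,0]]
[[16,15],[23,0],[36,15],[50,0]]
[[16,15],[23,9],[30,0],[36,15],[50,0]]
[[16,15],[23,9],[30,0],[32,15],[50,0]]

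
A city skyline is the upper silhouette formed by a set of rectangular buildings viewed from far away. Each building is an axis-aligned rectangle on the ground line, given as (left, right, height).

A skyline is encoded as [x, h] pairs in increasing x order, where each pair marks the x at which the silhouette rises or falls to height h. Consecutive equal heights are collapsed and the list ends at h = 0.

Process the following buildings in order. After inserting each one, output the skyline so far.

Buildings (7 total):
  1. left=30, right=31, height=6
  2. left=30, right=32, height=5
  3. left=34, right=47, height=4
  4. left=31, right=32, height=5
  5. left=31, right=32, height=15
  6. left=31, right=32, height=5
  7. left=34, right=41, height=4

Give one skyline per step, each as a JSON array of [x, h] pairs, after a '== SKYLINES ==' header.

== SKYLINES ==
[[30,6],[31,0]]
[[30,6],[31,5],[32,0]]
[[30,6],[31,5],[32,0],[34,4],[47,0]]
[[30,6],[31,5],[32,0],[34,4],[47,0]]
[[30,6],[31,15],[32,0],[34,4],[47,0]]
[[30,6],[31,15],[32,0],[34,4],[47,0]]
[[30,6],[31,15],[32,0],[34,4],[47,0]]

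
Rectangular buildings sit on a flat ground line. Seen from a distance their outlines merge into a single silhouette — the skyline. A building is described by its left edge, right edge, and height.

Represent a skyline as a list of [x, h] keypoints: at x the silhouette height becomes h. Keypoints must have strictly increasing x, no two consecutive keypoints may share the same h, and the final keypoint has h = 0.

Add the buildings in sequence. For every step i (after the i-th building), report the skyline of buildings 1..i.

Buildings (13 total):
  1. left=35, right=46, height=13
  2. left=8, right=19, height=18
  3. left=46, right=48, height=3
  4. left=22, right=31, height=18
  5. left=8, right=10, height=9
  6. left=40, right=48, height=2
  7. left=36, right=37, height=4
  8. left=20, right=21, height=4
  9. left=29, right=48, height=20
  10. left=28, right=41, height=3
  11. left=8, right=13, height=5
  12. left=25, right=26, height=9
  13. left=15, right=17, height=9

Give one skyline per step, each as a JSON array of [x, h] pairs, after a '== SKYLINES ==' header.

== SKYLINES ==
[[35,13],[46,0]]
[[8,18],[19,0],[35,13],[46,0]]
[[8,18],[19,0],[35,13],[46,3],[48,0]]
[[8,18],[19,0],[22,18],[31,0],[35,13],[46,3],[48,0]]
[[8,18],[19,0],[22,18],[31,0],[35,13],[46,3],[48,0]]
[[8,18],[19,0],[22,18],[31,0],[35,13],[46,3],[48,0]]
[[8,18],[19,0],[22,18],[31,0],[35,13],[46,3],[48,0]]
[[8,18],[19,0],[20,4],[21,0],[22,18],[31,0],[35,13],[46,3],[48,0]]
[[8,18],[19,0],[20,4],[21,0],[22,18],[29,20],[48,0]]
[[8,18],[19,0],[20,4],[21,0],[22,18],[29,20],[48,0]]
[[8,18],[19,0],[20,4],[21,0],[22,18],[29,20],[48,0]]
[[8,18],[19,0],[20,4],[21,0],[22,18],[29,20],[48,0]]
[[8,18],[19,0],[20,4],[21,0],[22,18],[29,20],[48,0]]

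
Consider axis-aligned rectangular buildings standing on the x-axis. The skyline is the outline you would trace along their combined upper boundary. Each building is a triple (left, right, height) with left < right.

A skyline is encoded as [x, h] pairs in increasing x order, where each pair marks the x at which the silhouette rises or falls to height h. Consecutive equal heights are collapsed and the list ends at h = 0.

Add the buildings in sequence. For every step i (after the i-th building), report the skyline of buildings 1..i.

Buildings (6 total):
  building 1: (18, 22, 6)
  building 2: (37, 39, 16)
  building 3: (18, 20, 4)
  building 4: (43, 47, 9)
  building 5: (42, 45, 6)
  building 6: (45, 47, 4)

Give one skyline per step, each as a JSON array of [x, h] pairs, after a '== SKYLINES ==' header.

== SKYLINES ==
[[18,6],[22,0]]
[[18,6],[22,0],[37,16],[39,0]]
[[18,6],[22,0],[37,16],[39,0]]
[[18,6],[22,0],[37,16],[39,0],[43,9],[47,0]]
[[18,6],[22,0],[37,16],[39,0],[42,6],[43,9],[47,0]]
[[18,6],[22,0],[37,16],[39,0],[42,6],[43,9],[47,0]]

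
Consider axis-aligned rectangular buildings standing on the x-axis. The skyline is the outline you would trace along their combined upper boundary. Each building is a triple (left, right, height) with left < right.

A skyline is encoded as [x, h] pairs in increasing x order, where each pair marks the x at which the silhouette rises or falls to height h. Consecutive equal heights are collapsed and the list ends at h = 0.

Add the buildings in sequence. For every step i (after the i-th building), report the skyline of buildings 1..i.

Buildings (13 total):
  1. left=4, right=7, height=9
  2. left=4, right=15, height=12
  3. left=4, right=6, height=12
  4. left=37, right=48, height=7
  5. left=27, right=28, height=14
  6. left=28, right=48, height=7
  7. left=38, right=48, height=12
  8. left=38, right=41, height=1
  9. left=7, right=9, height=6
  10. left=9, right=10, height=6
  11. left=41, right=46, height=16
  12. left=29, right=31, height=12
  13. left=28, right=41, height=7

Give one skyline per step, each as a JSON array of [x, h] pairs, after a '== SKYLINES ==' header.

== SKYLINES ==
[[4,9],[7,0]]
[[4,12],[15,0]]
[[4,12],[15,0]]
[[4,12],[15,0],[37,7],[48,0]]
[[4,12],[15,0],[27,14],[28,0],[37,7],[48,0]]
[[4,12],[15,0],[27,14],[28,7],[48,0]]
[[4,12],[15,0],[27,14],[28,7],[38,12],[48,0]]
[[4,12],[15,0],[27,14],[28,7],[38,12],[48,0]]
[[4,12],[15,0],[27,14],[28,7],[38,12],[48,0]]
[[4,12],[15,0],[27,14],[28,7],[38,12],[48,0]]
[[4,12],[15,0],[27,14],[28,7],[38,12],[41,16],[46,12],[48,0]]
[[4,12],[15,0],[27,14],[28,7],[29,12],[31,7],[38,12],[41,16],[46,12],[48,0]]
[[4,12],[15,0],[27,14],[28,7],[29,12],[31,7],[38,12],[41,16],[46,12],[48,0]]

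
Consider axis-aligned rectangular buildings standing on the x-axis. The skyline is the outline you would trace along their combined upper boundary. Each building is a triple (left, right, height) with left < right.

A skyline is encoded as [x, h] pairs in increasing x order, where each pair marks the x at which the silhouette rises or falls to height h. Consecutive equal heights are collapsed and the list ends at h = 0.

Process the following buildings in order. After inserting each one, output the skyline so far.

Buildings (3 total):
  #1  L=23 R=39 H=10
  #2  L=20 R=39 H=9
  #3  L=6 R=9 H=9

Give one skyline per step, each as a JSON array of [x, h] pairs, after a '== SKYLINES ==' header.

== SKYLINES ==
[[23,10],[39,0]]
[[20,9],[23,10],[39,0]]
[[6,9],[9,0],[20,9],[23,10],[39,0]]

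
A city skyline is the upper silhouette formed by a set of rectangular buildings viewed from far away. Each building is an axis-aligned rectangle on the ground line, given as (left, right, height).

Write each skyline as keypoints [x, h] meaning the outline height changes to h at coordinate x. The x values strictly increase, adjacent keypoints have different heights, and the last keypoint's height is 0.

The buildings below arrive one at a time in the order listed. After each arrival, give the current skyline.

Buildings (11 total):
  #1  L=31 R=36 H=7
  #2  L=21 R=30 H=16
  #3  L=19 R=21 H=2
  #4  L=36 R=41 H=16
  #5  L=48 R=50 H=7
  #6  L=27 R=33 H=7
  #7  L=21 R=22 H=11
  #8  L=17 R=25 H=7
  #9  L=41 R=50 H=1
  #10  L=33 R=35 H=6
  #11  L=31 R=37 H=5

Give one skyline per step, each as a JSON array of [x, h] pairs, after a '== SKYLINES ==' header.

== SKYLINES ==
[[31,7],[36,0]]
[[21,16],[30,0],[31,7],[36,0]]
[[19,2],[21,16],[30,0],[31,7],[36,0]]
[[19,2],[21,16],[30,0],[31,7],[36,16],[41,0]]
[[19,2],[21,16],[30,0],[31,7],[36,16],[41,0],[48,7],[50,0]]
[[19,2],[21,16],[30,7],[36,16],[41,0],[48,7],[50,0]]
[[19,2],[21,16],[30,7],[36,16],[41,0],[48,7],[50,0]]
[[17,7],[21,16],[30,7],[36,16],[41,0],[48,7],[50,0]]
[[17,7],[21,16],[30,7],[36,16],[41,1],[48,7],[50,0]]
[[17,7],[21,16],[30,7],[36,16],[41,1],[48,7],[50,0]]
[[17,7],[21,16],[30,7],[36,16],[41,1],[48,7],[50,0]]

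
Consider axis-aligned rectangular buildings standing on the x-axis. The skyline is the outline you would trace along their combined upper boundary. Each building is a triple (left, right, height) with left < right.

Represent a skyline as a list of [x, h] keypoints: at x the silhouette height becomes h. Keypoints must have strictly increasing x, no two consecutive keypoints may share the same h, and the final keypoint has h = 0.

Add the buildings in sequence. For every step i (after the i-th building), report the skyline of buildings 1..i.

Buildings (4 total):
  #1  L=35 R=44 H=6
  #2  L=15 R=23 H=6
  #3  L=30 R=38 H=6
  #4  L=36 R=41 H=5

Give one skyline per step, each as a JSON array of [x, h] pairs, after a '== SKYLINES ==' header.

== SKYLINES ==
[[35,6],[44,0]]
[[15,6],[23,0],[35,6],[44,0]]
[[15,6],[23,0],[30,6],[44,0]]
[[15,6],[23,0],[30,6],[44,0]]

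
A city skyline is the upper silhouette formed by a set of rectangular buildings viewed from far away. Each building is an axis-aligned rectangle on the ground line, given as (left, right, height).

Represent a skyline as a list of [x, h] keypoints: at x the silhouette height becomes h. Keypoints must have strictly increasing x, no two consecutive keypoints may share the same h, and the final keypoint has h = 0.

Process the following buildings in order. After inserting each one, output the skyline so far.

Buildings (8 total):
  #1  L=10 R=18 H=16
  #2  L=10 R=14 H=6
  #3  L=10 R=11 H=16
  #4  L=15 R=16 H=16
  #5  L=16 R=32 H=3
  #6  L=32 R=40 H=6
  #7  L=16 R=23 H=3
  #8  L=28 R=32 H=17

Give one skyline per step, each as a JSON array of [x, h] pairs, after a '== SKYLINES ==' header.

== SKYLINES ==
[[10,16],[18,0]]
[[10,16],[18,0]]
[[10,16],[18,0]]
[[10,16],[18,0]]
[[10,16],[18,3],[32,0]]
[[10,16],[18,3],[32,6],[40,0]]
[[10,16],[18,3],[32,6],[40,0]]
[[10,16],[18,3],[28,17],[32,6],[40,0]]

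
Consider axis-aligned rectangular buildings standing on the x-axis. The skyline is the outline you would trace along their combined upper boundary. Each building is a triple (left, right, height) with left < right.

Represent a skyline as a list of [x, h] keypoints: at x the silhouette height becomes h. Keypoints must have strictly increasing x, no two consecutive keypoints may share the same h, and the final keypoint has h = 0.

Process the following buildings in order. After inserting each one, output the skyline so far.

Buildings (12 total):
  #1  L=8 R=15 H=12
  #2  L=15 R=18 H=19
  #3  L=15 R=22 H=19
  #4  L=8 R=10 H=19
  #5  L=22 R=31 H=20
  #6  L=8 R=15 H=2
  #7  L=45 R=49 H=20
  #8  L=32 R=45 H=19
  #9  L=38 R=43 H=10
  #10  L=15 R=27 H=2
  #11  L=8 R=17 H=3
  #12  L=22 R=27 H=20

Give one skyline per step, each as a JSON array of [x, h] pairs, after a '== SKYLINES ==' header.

== SKYLINES ==
[[8,12],[15,0]]
[[8,12],[15,19],[18,0]]
[[8,12],[15,19],[22,0]]
[[8,19],[10,12],[15,19],[22,0]]
[[8,19],[10,12],[15,19],[22,20],[31,0]]
[[8,19],[10,12],[15,19],[22,20],[31,0]]
[[8,19],[10,12],[15,19],[22,20],[31,0],[45,20],[49,0]]
[[8,19],[10,12],[15,19],[22,20],[31,0],[32,19],[45,20],[49,0]]
[[8,19],[10,12],[15,19],[22,20],[31,0],[32,19],[45,20],[49,0]]
[[8,19],[10,12],[15,19],[22,20],[31,0],[32,19],[45,20],[49,0]]
[[8,19],[10,12],[15,19],[22,20],[31,0],[32,19],[45,20],[49,0]]
[[8,19],[10,12],[15,19],[22,20],[31,0],[32,19],[45,20],[49,0]]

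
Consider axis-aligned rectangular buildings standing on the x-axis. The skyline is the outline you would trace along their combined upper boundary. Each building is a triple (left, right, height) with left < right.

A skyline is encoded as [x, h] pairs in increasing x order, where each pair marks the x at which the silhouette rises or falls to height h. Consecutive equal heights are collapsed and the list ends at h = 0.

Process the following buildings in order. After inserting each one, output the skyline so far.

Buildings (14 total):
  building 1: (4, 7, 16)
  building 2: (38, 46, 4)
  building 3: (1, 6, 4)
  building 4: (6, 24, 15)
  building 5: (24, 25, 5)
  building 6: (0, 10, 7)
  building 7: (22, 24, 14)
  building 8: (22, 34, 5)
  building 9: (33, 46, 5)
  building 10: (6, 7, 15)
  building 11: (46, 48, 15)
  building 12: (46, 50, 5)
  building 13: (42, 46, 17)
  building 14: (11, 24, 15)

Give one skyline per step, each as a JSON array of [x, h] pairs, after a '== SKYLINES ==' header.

== SKYLINES ==
[[4,16],[7,0]]
[[4,16],[7,0],[38,4],[46,0]]
[[1,4],[4,16],[7,0],[38,4],[46,0]]
[[1,4],[4,16],[7,15],[24,0],[38,4],[46,0]]
[[1,4],[4,16],[7,15],[24,5],[25,0],[38,4],[46,0]]
[[0,7],[4,16],[7,15],[24,5],[25,0],[38,4],[46,0]]
[[0,7],[4,16],[7,15],[24,5],[25,0],[38,4],[46,0]]
[[0,7],[4,16],[7,15],[24,5],[34,0],[38,4],[46,0]]
[[0,7],[4,16],[7,15],[24,5],[46,0]]
[[0,7],[4,16],[7,15],[24,5],[46,0]]
[[0,7],[4,16],[7,15],[24,5],[46,15],[48,0]]
[[0,7],[4,16],[7,15],[24,5],[46,15],[48,5],[50,0]]
[[0,7],[4,16],[7,15],[24,5],[42,17],[46,15],[48,5],[50,0]]
[[0,7],[4,16],[7,15],[24,5],[42,17],[46,15],[48,5],[50,0]]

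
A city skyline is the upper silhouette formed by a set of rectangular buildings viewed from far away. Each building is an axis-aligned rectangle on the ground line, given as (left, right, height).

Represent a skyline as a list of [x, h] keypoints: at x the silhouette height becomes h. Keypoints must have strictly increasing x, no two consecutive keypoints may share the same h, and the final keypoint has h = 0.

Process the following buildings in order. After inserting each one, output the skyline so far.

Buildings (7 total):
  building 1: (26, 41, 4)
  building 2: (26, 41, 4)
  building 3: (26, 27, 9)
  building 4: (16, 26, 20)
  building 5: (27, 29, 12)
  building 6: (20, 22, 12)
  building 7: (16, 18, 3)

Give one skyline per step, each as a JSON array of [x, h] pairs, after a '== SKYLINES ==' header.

== SKYLINES ==
[[26,4],[41,0]]
[[26,4],[41,0]]
[[26,9],[27,4],[41,0]]
[[16,20],[26,9],[27,4],[41,0]]
[[16,20],[26,9],[27,12],[29,4],[41,0]]
[[16,20],[26,9],[27,12],[29,4],[41,0]]
[[16,20],[26,9],[27,12],[29,4],[41,0]]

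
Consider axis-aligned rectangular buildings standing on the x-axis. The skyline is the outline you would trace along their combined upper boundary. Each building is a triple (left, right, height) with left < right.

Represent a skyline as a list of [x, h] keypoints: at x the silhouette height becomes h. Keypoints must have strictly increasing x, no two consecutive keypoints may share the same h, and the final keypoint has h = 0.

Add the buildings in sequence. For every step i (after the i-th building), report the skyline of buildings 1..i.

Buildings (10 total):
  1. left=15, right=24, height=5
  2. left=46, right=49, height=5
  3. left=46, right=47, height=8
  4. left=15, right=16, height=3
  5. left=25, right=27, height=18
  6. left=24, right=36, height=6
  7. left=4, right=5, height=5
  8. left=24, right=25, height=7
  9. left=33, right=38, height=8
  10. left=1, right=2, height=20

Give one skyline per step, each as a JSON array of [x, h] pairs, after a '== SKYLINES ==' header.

== SKYLINES ==
[[15,5],[24,0]]
[[15,5],[24,0],[46,5],[49,0]]
[[15,5],[24,0],[46,8],[47,5],[49,0]]
[[15,5],[24,0],[46,8],[47,5],[49,0]]
[[15,5],[24,0],[25,18],[27,0],[46,8],[47,5],[49,0]]
[[15,5],[24,6],[25,18],[27,6],[36,0],[46,8],[47,5],[49,0]]
[[4,5],[5,0],[15,5],[24,6],[25,18],[27,6],[36,0],[46,8],[47,5],[49,0]]
[[4,5],[5,0],[15,5],[24,7],[25,18],[27,6],[36,0],[46,8],[47,5],[49,0]]
[[4,5],[5,0],[15,5],[24,7],[25,18],[27,6],[33,8],[38,0],[46,8],[47,5],[49,0]]
[[1,20],[2,0],[4,5],[5,0],[15,5],[24,7],[25,18],[27,6],[33,8],[38,0],[46,8],[47,5],[49,0]]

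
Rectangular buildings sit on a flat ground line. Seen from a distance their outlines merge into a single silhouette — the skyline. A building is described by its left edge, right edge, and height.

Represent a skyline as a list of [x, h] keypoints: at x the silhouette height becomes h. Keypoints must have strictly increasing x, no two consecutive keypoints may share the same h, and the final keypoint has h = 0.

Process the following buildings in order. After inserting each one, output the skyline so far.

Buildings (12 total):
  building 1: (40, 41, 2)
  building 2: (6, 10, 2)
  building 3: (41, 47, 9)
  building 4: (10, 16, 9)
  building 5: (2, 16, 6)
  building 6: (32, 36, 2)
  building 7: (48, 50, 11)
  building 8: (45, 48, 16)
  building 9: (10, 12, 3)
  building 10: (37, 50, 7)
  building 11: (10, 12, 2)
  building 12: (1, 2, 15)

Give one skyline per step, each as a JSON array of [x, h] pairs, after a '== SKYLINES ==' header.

== SKYLINES ==
[[40,2],[41,0]]
[[6,2],[10,0],[40,2],[41,0]]
[[6,2],[10,0],[40,2],[41,9],[47,0]]
[[6,2],[10,9],[16,0],[40,2],[41,9],[47,0]]
[[2,6],[10,9],[16,0],[40,2],[41,9],[47,0]]
[[2,6],[10,9],[16,0],[32,2],[36,0],[40,2],[41,9],[47,0]]
[[2,6],[10,9],[16,0],[32,2],[36,0],[40,2],[41,9],[47,0],[48,11],[50,0]]
[[2,6],[10,9],[16,0],[32,2],[36,0],[40,2],[41,9],[45,16],[48,11],[50,0]]
[[2,6],[10,9],[16,0],[32,2],[36,0],[40,2],[41,9],[45,16],[48,11],[50,0]]
[[2,6],[10,9],[16,0],[32,2],[36,0],[37,7],[41,9],[45,16],[48,11],[50,0]]
[[2,6],[10,9],[16,0],[32,2],[36,0],[37,7],[41,9],[45,16],[48,11],[50,0]]
[[1,15],[2,6],[10,9],[16,0],[32,2],[36,0],[37,7],[41,9],[45,16],[48,11],[50,0]]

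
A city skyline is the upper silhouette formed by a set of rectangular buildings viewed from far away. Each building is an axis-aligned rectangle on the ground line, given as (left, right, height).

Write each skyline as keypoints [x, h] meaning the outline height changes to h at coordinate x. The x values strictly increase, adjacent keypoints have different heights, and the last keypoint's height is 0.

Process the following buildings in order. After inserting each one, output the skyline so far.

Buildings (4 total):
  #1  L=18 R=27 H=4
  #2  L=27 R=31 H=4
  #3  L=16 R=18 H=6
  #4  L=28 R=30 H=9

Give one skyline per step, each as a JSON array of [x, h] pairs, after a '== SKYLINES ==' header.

== SKYLINES ==
[[18,4],[27,0]]
[[18,4],[31,0]]
[[16,6],[18,4],[31,0]]
[[16,6],[18,4],[28,9],[30,4],[31,0]]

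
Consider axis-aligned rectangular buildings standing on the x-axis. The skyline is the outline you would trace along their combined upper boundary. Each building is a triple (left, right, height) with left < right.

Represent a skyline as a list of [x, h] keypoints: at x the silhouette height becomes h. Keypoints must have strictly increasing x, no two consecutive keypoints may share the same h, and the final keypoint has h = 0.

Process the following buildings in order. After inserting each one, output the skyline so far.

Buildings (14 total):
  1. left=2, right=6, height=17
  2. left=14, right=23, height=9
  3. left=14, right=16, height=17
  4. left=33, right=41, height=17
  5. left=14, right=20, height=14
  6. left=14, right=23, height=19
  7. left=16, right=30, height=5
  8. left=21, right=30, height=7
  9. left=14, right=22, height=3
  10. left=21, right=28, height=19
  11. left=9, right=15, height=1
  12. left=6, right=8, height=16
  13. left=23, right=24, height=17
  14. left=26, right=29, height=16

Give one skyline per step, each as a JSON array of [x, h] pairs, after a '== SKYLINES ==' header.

== SKYLINES ==
[[2,17],[6,0]]
[[2,17],[6,0],[14,9],[23,0]]
[[2,17],[6,0],[14,17],[16,9],[23,0]]
[[2,17],[6,0],[14,17],[16,9],[23,0],[33,17],[41,0]]
[[2,17],[6,0],[14,17],[16,14],[20,9],[23,0],[33,17],[41,0]]
[[2,17],[6,0],[14,19],[23,0],[33,17],[41,0]]
[[2,17],[6,0],[14,19],[23,5],[30,0],[33,17],[41,0]]
[[2,17],[6,0],[14,19],[23,7],[30,0],[33,17],[41,0]]
[[2,17],[6,0],[14,19],[23,7],[30,0],[33,17],[41,0]]
[[2,17],[6,0],[14,19],[28,7],[30,0],[33,17],[41,0]]
[[2,17],[6,0],[9,1],[14,19],[28,7],[30,0],[33,17],[41,0]]
[[2,17],[6,16],[8,0],[9,1],[14,19],[28,7],[30,0],[33,17],[41,0]]
[[2,17],[6,16],[8,0],[9,1],[14,19],[28,7],[30,0],[33,17],[41,0]]
[[2,17],[6,16],[8,0],[9,1],[14,19],[28,16],[29,7],[30,0],[33,17],[41,0]]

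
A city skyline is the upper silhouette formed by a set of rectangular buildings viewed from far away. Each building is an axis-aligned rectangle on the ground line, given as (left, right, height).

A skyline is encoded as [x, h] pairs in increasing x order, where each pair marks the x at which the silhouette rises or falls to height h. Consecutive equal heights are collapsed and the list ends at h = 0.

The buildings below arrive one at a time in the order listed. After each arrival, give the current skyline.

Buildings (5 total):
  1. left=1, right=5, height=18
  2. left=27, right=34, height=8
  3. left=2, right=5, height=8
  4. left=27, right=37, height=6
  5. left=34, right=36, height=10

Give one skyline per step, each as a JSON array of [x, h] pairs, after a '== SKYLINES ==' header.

== SKYLINES ==
[[1,18],[5,0]]
[[1,18],[5,0],[27,8],[34,0]]
[[1,18],[5,0],[27,8],[34,0]]
[[1,18],[5,0],[27,8],[34,6],[37,0]]
[[1,18],[5,0],[27,8],[34,10],[36,6],[37,0]]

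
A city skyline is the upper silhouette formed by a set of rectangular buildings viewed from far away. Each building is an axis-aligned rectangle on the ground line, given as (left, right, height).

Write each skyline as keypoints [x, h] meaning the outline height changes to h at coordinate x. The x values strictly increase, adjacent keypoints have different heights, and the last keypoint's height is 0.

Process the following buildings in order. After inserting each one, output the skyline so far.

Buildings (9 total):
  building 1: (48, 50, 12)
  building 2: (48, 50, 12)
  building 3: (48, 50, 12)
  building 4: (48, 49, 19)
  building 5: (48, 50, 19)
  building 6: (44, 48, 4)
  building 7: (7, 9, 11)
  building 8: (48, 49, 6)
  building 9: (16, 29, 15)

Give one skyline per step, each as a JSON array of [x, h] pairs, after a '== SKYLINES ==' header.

== SKYLINES ==
[[48,12],[50,0]]
[[48,12],[50,0]]
[[48,12],[50,0]]
[[48,19],[49,12],[50,0]]
[[48,19],[50,0]]
[[44,4],[48,19],[50,0]]
[[7,11],[9,0],[44,4],[48,19],[50,0]]
[[7,11],[9,0],[44,4],[48,19],[50,0]]
[[7,11],[9,0],[16,15],[29,0],[44,4],[48,19],[50,0]]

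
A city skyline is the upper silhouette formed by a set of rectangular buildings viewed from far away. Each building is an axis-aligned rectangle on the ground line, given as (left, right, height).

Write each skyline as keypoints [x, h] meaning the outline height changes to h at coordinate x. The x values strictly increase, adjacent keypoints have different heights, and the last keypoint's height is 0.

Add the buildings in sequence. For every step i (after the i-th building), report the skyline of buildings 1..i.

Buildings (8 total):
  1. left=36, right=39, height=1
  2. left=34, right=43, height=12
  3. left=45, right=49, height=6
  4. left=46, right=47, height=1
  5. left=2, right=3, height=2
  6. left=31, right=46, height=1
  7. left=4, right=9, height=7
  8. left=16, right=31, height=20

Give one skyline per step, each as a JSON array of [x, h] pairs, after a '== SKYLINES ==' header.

== SKYLINES ==
[[36,1],[39,0]]
[[34,12],[43,0]]
[[34,12],[43,0],[45,6],[49,0]]
[[34,12],[43,0],[45,6],[49,0]]
[[2,2],[3,0],[34,12],[43,0],[45,6],[49,0]]
[[2,2],[3,0],[31,1],[34,12],[43,1],[45,6],[49,0]]
[[2,2],[3,0],[4,7],[9,0],[31,1],[34,12],[43,1],[45,6],[49,0]]
[[2,2],[3,0],[4,7],[9,0],[16,20],[31,1],[34,12],[43,1],[45,6],[49,0]]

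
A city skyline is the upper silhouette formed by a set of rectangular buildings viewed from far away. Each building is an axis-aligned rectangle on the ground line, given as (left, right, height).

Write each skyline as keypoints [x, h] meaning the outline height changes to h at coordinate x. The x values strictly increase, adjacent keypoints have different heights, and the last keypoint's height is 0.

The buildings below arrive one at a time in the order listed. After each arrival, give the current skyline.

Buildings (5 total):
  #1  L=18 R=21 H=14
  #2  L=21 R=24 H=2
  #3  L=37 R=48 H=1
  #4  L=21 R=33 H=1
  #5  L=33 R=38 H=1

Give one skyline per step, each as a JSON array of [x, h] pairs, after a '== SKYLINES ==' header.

== SKYLINES ==
[[18,14],[21,0]]
[[18,14],[21,2],[24,0]]
[[18,14],[21,2],[24,0],[37,1],[48,0]]
[[18,14],[21,2],[24,1],[33,0],[37,1],[48,0]]
[[18,14],[21,2],[24,1],[48,0]]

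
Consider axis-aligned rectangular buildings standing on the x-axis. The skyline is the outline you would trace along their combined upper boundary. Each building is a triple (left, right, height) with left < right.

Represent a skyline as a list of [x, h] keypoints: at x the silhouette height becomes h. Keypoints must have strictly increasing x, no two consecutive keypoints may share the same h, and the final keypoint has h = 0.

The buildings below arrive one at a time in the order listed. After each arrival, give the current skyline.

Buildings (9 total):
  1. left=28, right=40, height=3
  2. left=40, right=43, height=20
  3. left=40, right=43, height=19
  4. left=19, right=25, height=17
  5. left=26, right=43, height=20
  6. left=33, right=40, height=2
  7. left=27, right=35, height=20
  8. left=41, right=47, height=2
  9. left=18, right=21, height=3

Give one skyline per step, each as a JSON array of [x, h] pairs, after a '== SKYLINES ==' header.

== SKYLINES ==
[[28,3],[40,0]]
[[28,3],[40,20],[43,0]]
[[28,3],[40,20],[43,0]]
[[19,17],[25,0],[28,3],[40,20],[43,0]]
[[19,17],[25,0],[26,20],[43,0]]
[[19,17],[25,0],[26,20],[43,0]]
[[19,17],[25,0],[26,20],[43,0]]
[[19,17],[25,0],[26,20],[43,2],[47,0]]
[[18,3],[19,17],[25,0],[26,20],[43,2],[47,0]]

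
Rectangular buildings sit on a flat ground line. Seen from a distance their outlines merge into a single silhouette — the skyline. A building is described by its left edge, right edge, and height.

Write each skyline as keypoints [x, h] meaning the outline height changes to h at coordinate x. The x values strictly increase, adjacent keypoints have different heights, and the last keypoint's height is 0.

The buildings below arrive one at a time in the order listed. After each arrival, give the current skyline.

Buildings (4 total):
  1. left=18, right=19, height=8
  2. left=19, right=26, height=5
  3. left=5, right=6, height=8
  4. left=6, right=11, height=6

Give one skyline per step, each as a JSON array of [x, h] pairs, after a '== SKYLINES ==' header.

== SKYLINES ==
[[18,8],[19,0]]
[[18,8],[19,5],[26,0]]
[[5,8],[6,0],[18,8],[19,5],[26,0]]
[[5,8],[6,6],[11,0],[18,8],[19,5],[26,0]]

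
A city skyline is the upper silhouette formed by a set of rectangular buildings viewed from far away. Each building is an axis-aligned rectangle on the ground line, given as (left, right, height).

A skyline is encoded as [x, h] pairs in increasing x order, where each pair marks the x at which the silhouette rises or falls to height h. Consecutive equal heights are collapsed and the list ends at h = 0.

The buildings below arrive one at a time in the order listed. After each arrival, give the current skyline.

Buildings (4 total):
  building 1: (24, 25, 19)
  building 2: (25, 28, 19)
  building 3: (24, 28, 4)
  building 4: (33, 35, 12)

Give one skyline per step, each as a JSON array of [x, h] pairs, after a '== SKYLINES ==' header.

== SKYLINES ==
[[24,19],[25,0]]
[[24,19],[28,0]]
[[24,19],[28,0]]
[[24,19],[28,0],[33,12],[35,0]]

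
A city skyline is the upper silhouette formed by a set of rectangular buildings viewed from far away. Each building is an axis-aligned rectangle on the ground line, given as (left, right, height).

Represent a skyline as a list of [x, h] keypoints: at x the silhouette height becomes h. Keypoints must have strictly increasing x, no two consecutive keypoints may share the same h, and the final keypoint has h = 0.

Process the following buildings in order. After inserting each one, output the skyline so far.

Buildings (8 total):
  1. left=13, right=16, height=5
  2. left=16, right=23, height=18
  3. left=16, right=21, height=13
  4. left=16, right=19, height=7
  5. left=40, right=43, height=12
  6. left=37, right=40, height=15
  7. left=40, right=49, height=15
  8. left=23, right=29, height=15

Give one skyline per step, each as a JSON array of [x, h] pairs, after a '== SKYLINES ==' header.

== SKYLINES ==
[[13,5],[16,0]]
[[13,5],[16,18],[23,0]]
[[13,5],[16,18],[23,0]]
[[13,5],[16,18],[23,0]]
[[13,5],[16,18],[23,0],[40,12],[43,0]]
[[13,5],[16,18],[23,0],[37,15],[40,12],[43,0]]
[[13,5],[16,18],[23,0],[37,15],[49,0]]
[[13,5],[16,18],[23,15],[29,0],[37,15],[49,0]]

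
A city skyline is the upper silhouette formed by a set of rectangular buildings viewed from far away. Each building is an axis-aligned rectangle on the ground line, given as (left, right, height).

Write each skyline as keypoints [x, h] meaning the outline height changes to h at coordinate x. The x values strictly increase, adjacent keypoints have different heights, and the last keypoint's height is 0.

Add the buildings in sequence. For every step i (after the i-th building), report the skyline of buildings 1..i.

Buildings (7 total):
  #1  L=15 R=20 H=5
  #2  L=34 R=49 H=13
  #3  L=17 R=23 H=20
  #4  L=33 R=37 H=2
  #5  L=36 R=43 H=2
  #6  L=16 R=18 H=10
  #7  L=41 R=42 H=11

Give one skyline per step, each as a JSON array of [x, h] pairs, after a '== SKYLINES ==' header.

== SKYLINES ==
[[15,5],[20,0]]
[[15,5],[20,0],[34,13],[49,0]]
[[15,5],[17,20],[23,0],[34,13],[49,0]]
[[15,5],[17,20],[23,0],[33,2],[34,13],[49,0]]
[[15,5],[17,20],[23,0],[33,2],[34,13],[49,0]]
[[15,5],[16,10],[17,20],[23,0],[33,2],[34,13],[49,0]]
[[15,5],[16,10],[17,20],[23,0],[33,2],[34,13],[49,0]]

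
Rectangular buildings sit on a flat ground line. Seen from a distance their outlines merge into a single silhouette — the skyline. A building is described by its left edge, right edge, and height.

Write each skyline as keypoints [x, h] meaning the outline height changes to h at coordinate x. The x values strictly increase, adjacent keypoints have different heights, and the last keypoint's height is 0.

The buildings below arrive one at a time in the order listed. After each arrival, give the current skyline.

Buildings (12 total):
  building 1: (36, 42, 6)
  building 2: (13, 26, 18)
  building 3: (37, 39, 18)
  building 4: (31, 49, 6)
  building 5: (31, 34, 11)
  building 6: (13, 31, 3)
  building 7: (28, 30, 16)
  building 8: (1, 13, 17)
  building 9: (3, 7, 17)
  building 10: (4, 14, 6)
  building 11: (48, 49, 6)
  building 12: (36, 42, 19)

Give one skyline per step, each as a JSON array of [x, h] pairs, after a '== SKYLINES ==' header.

== SKYLINES ==
[[36,6],[42,0]]
[[13,18],[26,0],[36,6],[42,0]]
[[13,18],[26,0],[36,6],[37,18],[39,6],[42,0]]
[[13,18],[26,0],[31,6],[37,18],[39,6],[49,0]]
[[13,18],[26,0],[31,11],[34,6],[37,18],[39,6],[49,0]]
[[13,18],[26,3],[31,11],[34,6],[37,18],[39,6],[49,0]]
[[13,18],[26,3],[28,16],[30,3],[31,11],[34,6],[37,18],[39,6],[49,0]]
[[1,17],[13,18],[26,3],[28,16],[30,3],[31,11],[34,6],[37,18],[39,6],[49,0]]
[[1,17],[13,18],[26,3],[28,16],[30,3],[31,11],[34,6],[37,18],[39,6],[49,0]]
[[1,17],[13,18],[26,3],[28,16],[30,3],[31,11],[34,6],[37,18],[39,6],[49,0]]
[[1,17],[13,18],[26,3],[28,16],[30,3],[31,11],[34,6],[37,18],[39,6],[49,0]]
[[1,17],[13,18],[26,3],[28,16],[30,3],[31,11],[34,6],[36,19],[42,6],[49,0]]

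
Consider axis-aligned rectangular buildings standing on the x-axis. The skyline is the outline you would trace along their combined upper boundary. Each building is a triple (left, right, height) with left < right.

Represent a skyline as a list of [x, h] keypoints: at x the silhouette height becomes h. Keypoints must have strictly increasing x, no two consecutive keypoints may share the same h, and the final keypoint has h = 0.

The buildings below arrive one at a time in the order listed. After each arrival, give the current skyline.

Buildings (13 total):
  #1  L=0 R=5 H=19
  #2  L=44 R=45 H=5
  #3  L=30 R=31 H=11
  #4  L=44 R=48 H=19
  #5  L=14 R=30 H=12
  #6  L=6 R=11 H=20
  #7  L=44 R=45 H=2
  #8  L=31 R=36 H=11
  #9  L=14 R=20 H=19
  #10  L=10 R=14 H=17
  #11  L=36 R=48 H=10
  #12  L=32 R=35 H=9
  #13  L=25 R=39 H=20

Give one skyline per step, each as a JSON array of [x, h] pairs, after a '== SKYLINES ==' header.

== SKYLINES ==
[[0,19],[5,0]]
[[0,19],[5,0],[44,5],[45,0]]
[[0,19],[5,0],[30,11],[31,0],[44,5],[45,0]]
[[0,19],[5,0],[30,11],[31,0],[44,19],[48,0]]
[[0,19],[5,0],[14,12],[30,11],[31,0],[44,19],[48,0]]
[[0,19],[5,0],[6,20],[11,0],[14,12],[30,11],[31,0],[44,19],[48,0]]
[[0,19],[5,0],[6,20],[11,0],[14,12],[30,11],[31,0],[44,19],[48,0]]
[[0,19],[5,0],[6,20],[11,0],[14,12],[30,11],[36,0],[44,19],[48,0]]
[[0,19],[5,0],[6,20],[11,0],[14,19],[20,12],[30,11],[36,0],[44,19],[48,0]]
[[0,19],[5,0],[6,20],[11,17],[14,19],[20,12],[30,11],[36,0],[44,19],[48,0]]
[[0,19],[5,0],[6,20],[11,17],[14,19],[20,12],[30,11],[36,10],[44,19],[48,0]]
[[0,19],[5,0],[6,20],[11,17],[14,19],[20,12],[30,11],[36,10],[44,19],[48,0]]
[[0,19],[5,0],[6,20],[11,17],[14,19],[20,12],[25,20],[39,10],[44,19],[48,0]]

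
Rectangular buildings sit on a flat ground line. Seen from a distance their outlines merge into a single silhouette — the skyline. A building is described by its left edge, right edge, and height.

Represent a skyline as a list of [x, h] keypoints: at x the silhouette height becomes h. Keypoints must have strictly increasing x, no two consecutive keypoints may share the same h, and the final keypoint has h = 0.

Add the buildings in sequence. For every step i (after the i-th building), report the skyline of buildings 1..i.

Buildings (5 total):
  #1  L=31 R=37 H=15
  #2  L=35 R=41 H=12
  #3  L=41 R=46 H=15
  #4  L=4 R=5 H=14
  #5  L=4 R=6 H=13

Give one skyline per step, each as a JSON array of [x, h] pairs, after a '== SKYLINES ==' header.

== SKYLINES ==
[[31,15],[37,0]]
[[31,15],[37,12],[41,0]]
[[31,15],[37,12],[41,15],[46,0]]
[[4,14],[5,0],[31,15],[37,12],[41,15],[46,0]]
[[4,14],[5,13],[6,0],[31,15],[37,12],[41,15],[46,0]]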